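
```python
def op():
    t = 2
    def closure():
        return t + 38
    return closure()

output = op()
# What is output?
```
40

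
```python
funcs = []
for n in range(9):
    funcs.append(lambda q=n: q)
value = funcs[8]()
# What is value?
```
8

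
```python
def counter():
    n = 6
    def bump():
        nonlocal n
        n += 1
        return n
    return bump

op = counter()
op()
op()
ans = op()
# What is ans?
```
9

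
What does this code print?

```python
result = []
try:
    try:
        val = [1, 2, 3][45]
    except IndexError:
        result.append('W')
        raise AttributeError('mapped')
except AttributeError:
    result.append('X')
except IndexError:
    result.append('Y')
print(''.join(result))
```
WX

New AttributeError raised, caught by outer AttributeError handler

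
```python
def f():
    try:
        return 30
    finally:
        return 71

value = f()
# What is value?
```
71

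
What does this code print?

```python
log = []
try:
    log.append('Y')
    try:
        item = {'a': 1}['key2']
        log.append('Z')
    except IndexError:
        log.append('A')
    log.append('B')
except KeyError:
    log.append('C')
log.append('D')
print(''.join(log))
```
YCD

Inner handler doesn't match, propagates to outer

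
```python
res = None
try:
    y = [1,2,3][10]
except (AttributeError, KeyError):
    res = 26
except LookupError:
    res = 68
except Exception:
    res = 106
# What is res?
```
68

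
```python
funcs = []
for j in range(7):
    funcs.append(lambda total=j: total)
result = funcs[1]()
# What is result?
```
1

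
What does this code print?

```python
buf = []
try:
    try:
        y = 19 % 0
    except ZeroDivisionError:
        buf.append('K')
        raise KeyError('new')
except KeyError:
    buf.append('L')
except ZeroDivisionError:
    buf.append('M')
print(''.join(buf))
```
KL

New KeyError raised, caught by outer KeyError handler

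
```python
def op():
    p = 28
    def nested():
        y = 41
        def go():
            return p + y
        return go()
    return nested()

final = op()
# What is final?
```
69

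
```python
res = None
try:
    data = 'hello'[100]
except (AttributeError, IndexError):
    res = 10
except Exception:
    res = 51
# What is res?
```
10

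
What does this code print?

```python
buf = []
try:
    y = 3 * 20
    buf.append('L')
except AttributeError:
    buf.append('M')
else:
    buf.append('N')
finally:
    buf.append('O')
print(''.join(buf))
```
LNO

else runs before finally when no exception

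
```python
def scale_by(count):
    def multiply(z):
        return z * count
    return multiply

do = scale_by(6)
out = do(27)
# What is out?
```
162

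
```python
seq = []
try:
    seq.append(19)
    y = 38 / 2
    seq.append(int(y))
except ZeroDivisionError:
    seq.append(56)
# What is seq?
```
[19, 19]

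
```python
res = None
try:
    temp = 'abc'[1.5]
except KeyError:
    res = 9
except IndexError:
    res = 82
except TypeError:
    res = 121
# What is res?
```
121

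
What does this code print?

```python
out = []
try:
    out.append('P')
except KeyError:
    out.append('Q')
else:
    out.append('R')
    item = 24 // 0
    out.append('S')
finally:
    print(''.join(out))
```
PR

Try succeeds, else appends 'R', ZeroDivisionError in else is uncaught, finally prints before exception propagates ('S' never appended)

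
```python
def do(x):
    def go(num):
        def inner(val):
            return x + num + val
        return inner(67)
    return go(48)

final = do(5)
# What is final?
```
120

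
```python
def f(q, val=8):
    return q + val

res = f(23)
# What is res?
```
31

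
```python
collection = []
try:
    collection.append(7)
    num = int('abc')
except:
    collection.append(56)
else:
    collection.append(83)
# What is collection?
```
[7, 56]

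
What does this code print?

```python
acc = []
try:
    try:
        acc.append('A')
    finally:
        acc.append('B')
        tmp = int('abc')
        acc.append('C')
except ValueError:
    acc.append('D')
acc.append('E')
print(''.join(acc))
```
ABDE

Exception in inner finally caught by outer except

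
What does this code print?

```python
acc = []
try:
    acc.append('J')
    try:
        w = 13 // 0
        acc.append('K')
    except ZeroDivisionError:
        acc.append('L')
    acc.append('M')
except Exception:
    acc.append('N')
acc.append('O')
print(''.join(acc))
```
JLMO

Inner exception caught by inner handler, outer continues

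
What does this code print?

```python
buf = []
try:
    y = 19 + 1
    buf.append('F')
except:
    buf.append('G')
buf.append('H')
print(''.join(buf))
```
FH

No exception, try block completes normally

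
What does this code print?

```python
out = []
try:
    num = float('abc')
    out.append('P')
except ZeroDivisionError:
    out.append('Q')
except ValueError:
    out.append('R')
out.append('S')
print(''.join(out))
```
RS

ValueError is caught by its specific handler, not ZeroDivisionError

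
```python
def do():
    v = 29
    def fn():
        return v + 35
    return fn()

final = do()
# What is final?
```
64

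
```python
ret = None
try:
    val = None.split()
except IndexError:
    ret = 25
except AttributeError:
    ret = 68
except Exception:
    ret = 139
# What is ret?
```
68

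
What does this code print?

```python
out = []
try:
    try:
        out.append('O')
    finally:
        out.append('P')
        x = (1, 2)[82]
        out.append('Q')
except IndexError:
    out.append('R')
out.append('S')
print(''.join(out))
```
OPRS

Exception in inner finally caught by outer except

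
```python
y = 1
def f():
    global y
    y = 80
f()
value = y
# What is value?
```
80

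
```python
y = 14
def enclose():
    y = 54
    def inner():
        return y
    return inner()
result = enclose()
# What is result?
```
54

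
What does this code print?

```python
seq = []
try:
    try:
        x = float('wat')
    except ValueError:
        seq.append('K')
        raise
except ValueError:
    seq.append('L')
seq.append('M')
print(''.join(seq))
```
KLM

raise without argument re-raises current exception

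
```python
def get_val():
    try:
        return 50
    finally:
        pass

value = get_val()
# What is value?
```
50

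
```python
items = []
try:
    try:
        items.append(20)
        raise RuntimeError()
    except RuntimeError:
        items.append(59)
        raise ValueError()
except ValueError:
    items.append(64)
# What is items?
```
[20, 59, 64]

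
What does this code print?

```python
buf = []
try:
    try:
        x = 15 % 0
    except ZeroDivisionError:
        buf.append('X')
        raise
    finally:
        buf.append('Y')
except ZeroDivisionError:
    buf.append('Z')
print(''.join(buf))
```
XYZ

finally runs before re-raised exception propagates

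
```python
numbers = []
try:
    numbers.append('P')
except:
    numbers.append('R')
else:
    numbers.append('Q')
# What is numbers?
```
['P', 'Q']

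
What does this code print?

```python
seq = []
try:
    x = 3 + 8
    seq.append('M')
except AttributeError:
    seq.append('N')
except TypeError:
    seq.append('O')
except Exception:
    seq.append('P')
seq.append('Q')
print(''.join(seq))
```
MQ

No exception, try block completes normally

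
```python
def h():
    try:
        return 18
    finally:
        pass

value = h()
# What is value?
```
18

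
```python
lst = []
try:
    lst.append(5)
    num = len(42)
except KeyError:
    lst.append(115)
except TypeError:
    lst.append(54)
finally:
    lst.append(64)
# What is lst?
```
[5, 54, 64]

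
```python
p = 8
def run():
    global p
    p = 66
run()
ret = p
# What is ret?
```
66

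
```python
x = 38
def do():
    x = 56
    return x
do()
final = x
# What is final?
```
38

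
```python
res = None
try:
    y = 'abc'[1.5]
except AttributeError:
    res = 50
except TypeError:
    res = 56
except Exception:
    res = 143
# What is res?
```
56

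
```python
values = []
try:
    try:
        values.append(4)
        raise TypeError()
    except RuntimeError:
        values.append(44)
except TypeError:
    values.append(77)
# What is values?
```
[4, 77]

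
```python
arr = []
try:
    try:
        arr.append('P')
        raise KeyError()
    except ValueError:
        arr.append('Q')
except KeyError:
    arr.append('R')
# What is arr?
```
['P', 'R']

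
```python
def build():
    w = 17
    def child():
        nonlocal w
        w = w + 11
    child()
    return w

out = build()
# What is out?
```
28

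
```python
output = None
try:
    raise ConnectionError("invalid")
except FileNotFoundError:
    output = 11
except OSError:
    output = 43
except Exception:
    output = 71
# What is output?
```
43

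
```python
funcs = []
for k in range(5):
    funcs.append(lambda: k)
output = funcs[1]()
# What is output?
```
4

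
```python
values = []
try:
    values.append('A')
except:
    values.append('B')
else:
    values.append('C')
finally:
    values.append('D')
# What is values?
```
['A', 'C', 'D']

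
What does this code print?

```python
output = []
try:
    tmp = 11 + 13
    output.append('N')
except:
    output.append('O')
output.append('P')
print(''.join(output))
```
NP

No exception, try block completes normally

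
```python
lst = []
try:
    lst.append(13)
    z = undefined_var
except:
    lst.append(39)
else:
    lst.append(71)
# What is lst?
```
[13, 39]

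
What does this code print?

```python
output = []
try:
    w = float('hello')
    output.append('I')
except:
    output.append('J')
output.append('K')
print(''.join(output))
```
JK

Exception raised in try, caught by bare except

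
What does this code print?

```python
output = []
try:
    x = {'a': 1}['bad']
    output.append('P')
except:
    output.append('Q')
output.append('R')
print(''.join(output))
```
QR

Exception raised in try, caught by bare except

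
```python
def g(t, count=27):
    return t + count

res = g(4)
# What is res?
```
31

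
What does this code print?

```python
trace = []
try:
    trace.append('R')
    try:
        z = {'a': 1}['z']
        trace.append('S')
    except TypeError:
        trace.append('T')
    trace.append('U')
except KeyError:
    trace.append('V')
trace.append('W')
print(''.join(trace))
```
RVW

Inner handler doesn't match, propagates to outer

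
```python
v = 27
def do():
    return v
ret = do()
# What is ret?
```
27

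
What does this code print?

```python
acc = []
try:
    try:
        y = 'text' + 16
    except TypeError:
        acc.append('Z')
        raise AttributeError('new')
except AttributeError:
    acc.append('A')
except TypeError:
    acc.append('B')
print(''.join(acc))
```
ZA

New AttributeError raised, caught by outer AttributeError handler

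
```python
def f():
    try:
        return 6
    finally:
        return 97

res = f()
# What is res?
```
97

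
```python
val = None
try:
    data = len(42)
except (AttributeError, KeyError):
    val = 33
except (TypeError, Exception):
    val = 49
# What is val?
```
49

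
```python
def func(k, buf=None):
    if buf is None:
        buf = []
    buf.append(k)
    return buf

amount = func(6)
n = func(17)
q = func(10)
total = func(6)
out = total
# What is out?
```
[6]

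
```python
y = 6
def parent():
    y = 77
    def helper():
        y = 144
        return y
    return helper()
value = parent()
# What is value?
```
144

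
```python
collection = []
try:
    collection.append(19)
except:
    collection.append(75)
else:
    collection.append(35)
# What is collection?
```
[19, 35]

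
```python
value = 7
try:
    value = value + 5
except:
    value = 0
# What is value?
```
12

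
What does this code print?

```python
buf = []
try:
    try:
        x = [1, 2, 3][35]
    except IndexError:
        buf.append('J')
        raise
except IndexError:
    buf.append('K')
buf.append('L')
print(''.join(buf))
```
JKL

raise without argument re-raises current exception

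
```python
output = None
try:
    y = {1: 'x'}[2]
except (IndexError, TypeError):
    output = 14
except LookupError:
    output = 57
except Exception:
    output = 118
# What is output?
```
57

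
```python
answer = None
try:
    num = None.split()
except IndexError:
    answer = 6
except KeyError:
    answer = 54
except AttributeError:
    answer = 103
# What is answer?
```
103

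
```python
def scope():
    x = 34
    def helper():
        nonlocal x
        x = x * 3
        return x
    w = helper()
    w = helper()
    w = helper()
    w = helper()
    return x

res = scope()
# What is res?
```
2754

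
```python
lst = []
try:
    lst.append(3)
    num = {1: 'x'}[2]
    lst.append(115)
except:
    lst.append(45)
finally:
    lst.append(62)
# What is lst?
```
[3, 45, 62]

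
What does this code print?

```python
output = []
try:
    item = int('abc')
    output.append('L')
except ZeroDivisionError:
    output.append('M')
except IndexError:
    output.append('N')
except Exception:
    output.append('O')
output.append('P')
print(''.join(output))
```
OP

ValueError not specifically caught, falls to Exception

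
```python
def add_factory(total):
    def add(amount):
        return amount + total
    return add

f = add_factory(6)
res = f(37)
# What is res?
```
43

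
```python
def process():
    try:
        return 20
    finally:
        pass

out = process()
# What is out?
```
20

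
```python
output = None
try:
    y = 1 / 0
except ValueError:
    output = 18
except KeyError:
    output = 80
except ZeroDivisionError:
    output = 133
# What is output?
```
133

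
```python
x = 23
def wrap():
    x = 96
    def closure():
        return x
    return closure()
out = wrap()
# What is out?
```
96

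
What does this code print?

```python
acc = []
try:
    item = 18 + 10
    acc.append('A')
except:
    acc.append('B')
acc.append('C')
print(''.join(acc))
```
AC

No exception, try block completes normally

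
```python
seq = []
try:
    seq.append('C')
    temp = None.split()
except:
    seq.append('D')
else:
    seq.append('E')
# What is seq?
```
['C', 'D']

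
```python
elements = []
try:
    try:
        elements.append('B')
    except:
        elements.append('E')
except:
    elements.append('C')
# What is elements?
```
['B']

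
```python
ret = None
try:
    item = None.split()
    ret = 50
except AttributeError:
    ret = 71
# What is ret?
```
71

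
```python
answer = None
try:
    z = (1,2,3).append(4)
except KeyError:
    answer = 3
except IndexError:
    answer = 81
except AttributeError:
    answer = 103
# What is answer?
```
103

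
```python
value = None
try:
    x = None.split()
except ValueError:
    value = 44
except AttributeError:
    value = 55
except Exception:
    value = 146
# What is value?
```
55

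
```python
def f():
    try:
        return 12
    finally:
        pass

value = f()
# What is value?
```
12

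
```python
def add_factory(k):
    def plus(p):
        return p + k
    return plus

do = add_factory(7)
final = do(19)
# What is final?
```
26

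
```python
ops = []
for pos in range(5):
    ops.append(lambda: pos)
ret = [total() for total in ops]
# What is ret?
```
[4, 4, 4, 4, 4]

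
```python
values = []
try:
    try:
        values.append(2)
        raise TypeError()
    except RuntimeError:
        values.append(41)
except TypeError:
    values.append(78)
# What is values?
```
[2, 78]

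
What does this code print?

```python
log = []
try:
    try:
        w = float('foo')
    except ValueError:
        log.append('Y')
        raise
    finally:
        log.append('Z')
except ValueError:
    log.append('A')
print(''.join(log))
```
YZA

finally runs before re-raised exception propagates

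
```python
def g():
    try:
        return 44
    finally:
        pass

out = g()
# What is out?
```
44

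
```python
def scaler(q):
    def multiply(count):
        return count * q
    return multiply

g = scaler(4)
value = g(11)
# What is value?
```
44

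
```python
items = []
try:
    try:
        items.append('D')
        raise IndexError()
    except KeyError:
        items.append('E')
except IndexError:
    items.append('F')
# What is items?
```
['D', 'F']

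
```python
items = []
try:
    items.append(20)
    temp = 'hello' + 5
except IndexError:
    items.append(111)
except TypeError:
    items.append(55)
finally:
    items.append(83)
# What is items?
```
[20, 55, 83]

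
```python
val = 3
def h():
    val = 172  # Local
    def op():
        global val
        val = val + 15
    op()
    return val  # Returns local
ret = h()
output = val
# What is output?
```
18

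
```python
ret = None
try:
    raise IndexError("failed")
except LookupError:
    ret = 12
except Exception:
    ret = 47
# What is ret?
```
12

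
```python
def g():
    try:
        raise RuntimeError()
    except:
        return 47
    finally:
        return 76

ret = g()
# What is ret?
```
76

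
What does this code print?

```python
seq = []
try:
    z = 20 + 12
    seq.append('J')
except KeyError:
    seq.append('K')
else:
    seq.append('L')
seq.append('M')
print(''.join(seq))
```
JLM

else block runs when no exception occurs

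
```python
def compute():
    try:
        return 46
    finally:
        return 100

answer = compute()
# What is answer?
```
100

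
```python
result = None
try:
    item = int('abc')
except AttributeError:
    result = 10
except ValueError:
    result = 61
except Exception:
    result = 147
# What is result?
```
61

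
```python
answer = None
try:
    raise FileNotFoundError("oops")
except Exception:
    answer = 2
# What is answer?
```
2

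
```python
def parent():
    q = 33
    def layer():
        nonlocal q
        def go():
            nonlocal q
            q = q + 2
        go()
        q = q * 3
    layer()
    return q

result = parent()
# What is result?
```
105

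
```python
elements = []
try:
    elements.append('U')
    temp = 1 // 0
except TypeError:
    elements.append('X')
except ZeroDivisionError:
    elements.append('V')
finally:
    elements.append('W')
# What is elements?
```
['U', 'V', 'W']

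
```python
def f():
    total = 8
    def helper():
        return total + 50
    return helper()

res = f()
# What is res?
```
58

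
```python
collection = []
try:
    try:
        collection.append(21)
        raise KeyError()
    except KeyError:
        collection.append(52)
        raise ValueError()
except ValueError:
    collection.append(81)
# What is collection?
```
[21, 52, 81]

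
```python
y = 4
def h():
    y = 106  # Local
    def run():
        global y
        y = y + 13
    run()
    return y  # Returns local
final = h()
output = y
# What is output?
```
17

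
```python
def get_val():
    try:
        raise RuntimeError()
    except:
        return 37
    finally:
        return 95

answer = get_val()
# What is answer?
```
95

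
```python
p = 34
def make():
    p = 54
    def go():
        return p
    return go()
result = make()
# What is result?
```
54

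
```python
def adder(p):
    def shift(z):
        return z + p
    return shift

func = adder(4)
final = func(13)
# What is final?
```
17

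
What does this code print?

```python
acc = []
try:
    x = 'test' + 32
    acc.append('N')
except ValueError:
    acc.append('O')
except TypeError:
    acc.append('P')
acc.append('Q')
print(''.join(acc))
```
PQ

TypeError is caught by its specific handler, not ValueError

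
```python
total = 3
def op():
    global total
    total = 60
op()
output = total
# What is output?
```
60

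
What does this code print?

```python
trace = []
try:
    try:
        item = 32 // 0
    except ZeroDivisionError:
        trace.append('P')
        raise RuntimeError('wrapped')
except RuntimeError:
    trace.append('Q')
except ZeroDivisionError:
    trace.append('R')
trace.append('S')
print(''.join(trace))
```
PQS

RuntimeError raised and caught, original ZeroDivisionError not re-raised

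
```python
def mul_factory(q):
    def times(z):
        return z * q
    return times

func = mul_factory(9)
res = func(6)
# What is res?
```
54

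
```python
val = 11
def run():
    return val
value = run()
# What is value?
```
11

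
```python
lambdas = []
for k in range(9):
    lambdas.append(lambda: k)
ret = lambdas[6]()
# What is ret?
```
8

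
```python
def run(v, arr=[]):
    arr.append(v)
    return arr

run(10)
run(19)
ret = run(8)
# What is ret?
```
[10, 19, 8]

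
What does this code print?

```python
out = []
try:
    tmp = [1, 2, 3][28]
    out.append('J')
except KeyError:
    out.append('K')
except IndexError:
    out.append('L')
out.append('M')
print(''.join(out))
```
LM

IndexError is caught by its specific handler, not KeyError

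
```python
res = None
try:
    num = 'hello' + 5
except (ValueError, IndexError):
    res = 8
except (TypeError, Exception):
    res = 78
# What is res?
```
78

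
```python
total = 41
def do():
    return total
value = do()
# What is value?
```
41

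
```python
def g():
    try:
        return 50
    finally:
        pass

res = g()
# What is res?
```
50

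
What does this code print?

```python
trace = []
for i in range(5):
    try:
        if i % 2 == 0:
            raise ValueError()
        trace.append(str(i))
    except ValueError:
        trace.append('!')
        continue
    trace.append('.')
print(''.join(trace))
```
!1.!3.!

continue in except skips rest of loop body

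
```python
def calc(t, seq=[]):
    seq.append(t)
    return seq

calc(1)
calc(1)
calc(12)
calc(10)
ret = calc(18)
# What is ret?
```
[1, 1, 12, 10, 18]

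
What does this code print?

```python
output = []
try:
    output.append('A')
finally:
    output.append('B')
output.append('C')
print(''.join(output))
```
ABC

try/finally without except, no exception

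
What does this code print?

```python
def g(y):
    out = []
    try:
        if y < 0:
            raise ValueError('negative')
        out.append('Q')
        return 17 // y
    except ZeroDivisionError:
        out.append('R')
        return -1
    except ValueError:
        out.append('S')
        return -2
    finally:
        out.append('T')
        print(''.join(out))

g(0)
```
QRT

y=0 causes ZeroDivisionError, caught, finally prints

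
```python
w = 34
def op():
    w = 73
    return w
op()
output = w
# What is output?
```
34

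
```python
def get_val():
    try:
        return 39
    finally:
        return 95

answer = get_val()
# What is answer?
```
95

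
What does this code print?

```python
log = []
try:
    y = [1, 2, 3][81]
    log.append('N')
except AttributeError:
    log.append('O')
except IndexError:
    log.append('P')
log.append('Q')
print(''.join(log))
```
PQ

IndexError is caught by its specific handler, not AttributeError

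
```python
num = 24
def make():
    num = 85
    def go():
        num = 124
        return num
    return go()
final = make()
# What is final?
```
124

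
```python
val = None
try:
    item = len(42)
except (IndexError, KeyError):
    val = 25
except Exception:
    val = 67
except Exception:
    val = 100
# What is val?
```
67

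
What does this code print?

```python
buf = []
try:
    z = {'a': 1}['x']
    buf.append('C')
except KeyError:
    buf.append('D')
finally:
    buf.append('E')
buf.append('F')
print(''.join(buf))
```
DEF

finally always runs, even after exception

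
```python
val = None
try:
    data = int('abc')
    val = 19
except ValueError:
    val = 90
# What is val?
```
90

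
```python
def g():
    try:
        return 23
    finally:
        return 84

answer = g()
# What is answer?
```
84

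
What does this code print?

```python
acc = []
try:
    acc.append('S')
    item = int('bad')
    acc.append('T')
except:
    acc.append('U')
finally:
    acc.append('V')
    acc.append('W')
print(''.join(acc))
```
SUVW

Code before exception runs, then except, then all of finally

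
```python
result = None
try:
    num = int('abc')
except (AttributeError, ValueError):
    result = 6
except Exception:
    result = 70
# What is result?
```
6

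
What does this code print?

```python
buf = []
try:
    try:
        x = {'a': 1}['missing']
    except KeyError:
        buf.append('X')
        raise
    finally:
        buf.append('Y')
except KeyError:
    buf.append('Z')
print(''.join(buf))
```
XYZ

finally runs before re-raised exception propagates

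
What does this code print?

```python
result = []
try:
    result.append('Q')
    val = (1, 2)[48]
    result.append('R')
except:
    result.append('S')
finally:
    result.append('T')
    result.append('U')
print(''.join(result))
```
QSTU

Code before exception runs, then except, then all of finally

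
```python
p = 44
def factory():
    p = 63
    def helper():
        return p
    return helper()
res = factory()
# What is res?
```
63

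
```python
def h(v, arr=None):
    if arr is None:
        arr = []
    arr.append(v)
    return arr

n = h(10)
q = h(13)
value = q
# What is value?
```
[13]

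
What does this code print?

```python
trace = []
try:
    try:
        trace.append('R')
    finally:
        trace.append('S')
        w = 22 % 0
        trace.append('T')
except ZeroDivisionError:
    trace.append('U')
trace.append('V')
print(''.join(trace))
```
RSUV

Exception in inner finally caught by outer except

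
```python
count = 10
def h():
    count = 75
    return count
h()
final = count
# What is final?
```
10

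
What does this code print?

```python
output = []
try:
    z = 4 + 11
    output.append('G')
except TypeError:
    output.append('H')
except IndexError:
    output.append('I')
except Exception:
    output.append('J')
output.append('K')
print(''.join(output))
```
GK

No exception, try block completes normally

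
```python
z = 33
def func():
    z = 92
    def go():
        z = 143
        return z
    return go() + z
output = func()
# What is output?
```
235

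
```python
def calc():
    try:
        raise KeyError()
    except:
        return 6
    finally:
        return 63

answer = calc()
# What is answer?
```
63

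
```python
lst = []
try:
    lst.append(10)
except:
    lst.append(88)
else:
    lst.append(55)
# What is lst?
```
[10, 55]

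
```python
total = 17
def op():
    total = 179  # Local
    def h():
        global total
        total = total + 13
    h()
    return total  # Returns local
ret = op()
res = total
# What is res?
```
30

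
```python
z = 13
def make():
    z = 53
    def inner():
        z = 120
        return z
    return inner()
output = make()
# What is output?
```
120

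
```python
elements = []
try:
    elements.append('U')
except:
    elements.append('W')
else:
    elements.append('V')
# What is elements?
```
['U', 'V']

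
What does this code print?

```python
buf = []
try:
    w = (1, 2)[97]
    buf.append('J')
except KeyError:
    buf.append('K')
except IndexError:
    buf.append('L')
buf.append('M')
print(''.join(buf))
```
LM

IndexError is caught by its specific handler, not KeyError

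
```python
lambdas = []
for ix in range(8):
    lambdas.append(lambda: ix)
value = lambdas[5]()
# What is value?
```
7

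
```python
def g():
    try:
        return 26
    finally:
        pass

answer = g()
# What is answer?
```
26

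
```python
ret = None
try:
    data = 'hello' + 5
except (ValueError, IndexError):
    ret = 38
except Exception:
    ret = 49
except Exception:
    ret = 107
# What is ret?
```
49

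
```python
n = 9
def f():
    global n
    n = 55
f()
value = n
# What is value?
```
55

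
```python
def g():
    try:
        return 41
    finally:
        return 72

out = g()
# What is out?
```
72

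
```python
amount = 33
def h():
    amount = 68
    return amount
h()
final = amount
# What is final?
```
33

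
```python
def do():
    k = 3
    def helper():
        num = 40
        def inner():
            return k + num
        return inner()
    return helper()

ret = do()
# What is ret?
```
43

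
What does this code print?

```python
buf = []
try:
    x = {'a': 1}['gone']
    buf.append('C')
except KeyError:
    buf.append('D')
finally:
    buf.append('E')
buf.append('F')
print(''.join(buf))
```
DEF

finally always runs, even after exception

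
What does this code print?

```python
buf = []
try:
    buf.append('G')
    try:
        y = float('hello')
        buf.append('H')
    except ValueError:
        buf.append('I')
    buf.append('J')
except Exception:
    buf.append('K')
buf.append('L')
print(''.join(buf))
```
GIJL

Inner exception caught by inner handler, outer continues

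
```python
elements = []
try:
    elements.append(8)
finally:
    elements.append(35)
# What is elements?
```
[8, 35]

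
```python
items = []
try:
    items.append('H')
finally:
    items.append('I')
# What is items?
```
['H', 'I']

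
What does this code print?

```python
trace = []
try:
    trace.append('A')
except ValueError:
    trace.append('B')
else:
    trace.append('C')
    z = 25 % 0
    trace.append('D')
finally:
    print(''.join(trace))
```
AC

Try succeeds, else appends 'C', ZeroDivisionError in else is uncaught, finally prints before exception propagates ('D' never appended)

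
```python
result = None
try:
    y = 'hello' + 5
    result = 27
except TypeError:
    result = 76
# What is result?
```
76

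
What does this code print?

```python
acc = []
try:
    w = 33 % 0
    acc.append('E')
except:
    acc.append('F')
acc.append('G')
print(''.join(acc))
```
FG

Exception raised in try, caught by bare except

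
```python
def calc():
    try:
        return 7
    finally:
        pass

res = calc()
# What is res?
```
7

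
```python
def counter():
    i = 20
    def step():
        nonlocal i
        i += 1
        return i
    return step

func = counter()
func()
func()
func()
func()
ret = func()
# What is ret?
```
25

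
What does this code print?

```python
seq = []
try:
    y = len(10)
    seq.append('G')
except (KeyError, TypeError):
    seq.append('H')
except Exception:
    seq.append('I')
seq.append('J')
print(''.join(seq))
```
HJ

TypeError matches tuple containing it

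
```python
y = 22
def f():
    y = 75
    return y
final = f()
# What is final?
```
75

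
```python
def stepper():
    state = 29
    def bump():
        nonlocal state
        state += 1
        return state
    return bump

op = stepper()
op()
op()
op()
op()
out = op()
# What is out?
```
34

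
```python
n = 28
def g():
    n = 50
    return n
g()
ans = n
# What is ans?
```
28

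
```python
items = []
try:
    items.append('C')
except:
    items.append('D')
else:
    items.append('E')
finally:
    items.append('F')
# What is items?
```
['C', 'E', 'F']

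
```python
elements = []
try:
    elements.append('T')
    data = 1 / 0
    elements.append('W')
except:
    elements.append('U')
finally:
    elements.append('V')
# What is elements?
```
['T', 'U', 'V']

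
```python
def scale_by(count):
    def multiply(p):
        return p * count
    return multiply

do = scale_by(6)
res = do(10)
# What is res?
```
60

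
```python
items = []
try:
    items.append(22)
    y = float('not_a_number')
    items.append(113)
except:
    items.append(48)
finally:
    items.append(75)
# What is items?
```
[22, 48, 75]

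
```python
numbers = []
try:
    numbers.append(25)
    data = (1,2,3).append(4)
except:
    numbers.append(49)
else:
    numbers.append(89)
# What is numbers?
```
[25, 49]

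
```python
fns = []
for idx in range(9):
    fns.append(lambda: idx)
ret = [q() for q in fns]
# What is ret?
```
[8, 8, 8, 8, 8, 8, 8, 8, 8]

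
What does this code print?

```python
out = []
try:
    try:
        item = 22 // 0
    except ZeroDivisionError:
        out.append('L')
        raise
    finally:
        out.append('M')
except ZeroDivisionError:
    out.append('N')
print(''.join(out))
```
LMN

finally runs before re-raised exception propagates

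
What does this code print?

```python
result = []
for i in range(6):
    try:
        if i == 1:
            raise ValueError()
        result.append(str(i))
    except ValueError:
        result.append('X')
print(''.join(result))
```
0X2345

Exception on i=1 caught, loop continues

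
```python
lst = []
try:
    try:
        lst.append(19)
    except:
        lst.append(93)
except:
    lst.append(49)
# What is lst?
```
[19]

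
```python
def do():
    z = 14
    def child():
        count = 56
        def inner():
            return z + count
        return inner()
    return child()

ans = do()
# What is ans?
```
70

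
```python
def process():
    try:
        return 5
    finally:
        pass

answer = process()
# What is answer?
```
5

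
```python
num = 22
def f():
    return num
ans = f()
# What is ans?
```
22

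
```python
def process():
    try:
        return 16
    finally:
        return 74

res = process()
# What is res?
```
74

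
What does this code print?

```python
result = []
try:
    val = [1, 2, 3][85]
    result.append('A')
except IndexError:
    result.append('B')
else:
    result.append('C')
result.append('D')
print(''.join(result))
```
BD

else block skipped when exception is caught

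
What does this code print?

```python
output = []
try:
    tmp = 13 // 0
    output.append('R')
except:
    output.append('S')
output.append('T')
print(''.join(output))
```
ST

Exception raised in try, caught by bare except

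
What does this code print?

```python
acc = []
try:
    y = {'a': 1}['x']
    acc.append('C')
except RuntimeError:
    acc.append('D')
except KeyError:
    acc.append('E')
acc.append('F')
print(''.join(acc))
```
EF

KeyError is caught by its specific handler, not RuntimeError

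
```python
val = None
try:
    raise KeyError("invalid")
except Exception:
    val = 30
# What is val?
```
30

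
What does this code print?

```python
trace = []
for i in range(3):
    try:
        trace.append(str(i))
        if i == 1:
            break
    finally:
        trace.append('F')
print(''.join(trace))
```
0F1F

finally runs even when breaking out of loop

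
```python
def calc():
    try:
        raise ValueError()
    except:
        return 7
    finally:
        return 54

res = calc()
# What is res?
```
54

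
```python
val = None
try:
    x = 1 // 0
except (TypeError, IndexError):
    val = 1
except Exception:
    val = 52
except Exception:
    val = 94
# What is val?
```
52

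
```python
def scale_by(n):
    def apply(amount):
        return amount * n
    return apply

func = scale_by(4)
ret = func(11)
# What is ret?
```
44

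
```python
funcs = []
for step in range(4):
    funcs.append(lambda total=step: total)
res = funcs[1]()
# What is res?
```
1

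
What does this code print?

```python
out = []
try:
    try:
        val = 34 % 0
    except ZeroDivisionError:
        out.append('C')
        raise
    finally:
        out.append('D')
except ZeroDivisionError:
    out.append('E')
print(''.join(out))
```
CDE

finally runs before re-raised exception propagates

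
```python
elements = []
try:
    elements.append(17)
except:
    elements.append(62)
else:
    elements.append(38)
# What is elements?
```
[17, 38]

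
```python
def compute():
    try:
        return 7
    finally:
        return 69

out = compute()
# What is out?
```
69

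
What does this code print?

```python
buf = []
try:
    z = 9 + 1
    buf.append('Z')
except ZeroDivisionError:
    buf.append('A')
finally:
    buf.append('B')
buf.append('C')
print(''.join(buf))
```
ZBC

finally runs after normal execution too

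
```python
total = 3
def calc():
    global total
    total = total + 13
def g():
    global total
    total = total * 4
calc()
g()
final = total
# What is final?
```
64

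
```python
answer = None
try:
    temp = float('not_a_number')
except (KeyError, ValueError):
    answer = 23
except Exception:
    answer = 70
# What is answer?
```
23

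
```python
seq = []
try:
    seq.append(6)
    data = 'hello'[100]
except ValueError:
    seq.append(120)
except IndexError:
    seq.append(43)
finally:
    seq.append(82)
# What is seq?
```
[6, 43, 82]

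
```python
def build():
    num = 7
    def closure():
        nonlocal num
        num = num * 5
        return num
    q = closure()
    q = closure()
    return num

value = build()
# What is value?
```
175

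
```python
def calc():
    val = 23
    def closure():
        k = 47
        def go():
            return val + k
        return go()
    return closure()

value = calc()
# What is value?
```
70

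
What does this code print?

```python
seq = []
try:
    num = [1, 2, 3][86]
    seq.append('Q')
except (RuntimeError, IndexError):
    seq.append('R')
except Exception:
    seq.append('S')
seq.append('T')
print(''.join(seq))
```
RT

IndexError matches tuple containing it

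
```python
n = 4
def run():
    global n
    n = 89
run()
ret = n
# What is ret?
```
89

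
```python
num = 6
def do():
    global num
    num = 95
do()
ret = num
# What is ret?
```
95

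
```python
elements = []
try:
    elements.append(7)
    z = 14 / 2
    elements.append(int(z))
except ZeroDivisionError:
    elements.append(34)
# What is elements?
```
[7, 7]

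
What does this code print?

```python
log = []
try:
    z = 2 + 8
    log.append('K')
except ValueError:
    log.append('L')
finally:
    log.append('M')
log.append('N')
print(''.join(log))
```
KMN

finally runs after normal execution too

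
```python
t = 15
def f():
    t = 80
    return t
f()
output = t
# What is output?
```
15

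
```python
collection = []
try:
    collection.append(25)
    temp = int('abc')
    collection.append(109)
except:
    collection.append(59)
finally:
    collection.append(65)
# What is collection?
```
[25, 59, 65]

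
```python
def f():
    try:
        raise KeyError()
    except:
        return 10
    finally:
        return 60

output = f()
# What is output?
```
60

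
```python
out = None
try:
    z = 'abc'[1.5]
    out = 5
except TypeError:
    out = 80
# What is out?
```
80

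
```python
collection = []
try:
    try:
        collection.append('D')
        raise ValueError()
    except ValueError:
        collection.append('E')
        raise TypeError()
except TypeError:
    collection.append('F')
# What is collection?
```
['D', 'E', 'F']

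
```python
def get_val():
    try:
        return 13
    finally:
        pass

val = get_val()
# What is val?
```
13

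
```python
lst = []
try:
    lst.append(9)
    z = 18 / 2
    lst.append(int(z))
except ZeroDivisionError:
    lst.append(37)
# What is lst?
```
[9, 9]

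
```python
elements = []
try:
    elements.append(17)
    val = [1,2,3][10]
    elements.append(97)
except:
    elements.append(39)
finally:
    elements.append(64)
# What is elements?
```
[17, 39, 64]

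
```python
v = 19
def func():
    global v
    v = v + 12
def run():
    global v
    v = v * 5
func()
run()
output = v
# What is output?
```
155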